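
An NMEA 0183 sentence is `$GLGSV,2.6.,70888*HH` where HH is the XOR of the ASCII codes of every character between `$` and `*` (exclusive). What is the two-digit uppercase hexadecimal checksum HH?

XOR the ASCII codes of the payload characters:
  'G' = 0x47 → acc = 0x47
  'L' = 0x4C → acc = 0x0B
  'G' = 0x47 → acc = 0x4C
  'S' = 0x53 → acc = 0x1F
  'V' = 0x56 → acc = 0x49
  ',' = 0x2C → acc = 0x65
  '2' = 0x32 → acc = 0x57
  '.' = 0x2E → acc = 0x79
  '6' = 0x36 → acc = 0x4F
  '.' = 0x2E → acc = 0x61
  ',' = 0x2C → acc = 0x4D
  '7' = 0x37 → acc = 0x7A
  '0' = 0x30 → acc = 0x4A
  '8' = 0x38 → acc = 0x72
  '8' = 0x38 → acc = 0x4A
  '8' = 0x38 → acc = 0x72
Checksum = 0x72.

72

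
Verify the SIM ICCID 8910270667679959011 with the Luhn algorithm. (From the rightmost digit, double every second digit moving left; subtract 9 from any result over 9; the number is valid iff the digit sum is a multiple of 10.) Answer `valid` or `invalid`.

invalid

From the right, keep odd positions and double even positions (subtract 9 from any doubled value over 9):
  doubled (positions 2,4,...): 2 9 9 5 5 3 5 0 9 → sum 47
  kept (positions 1,3,...): 1 0 5 9 6 6 0 2 1 8 → sum 38
Total = 85.
85 mod 10 = 5, so the number is invalid.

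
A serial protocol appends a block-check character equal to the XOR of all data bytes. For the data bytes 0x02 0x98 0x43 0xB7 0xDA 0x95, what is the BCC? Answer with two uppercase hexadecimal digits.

21

XOR the bytes together:
  start with 0x02
  0x02 ⊕ 0x98 = 0x9A
  0x9A ⊕ 0x43 = 0xD9
  0xD9 ⊕ 0xB7 = 0x6E
  0x6E ⊕ 0xDA = 0xB4
  0xB4 ⊕ 0x95 = 0x21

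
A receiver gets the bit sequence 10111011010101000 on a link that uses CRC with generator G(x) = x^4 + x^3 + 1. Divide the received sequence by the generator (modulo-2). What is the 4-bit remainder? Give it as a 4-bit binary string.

0000

Modulo-2 division of 10111011010101000 by 11001:
  pos 0: 10111 XOR 11001 = 01110
  pos 1: 11100 XOR 11001 = 00101
  pos 3: 10111 XOR 11001 = 01110
  pos 4: 11100 XOR 11001 = 00101
  pos 6: 10110 XOR 11001 = 01111
  pos 7: 11111 XOR 11001 = 00110
  pos 9: 11001 XOR 11001 = 00000
Remainder = 0000 (zero — the frame passes the CRC check).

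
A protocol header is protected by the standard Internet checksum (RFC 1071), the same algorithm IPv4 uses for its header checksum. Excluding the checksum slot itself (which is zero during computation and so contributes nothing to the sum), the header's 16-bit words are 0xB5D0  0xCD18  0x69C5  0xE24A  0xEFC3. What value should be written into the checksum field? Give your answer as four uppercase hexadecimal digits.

4142

One's-complement addition (fold any carry out of bit 15 back into bit 0):
  0xB5D0 + 0xCD18 = 0x182E8 → wrap carry → 0x82E9
  0x82E9 + 0x69C5 = 0x0ECAE
  0xECAE + 0xE24A = 0x1CEF8 → wrap carry → 0xCEF9
  0xCEF9 + 0xEFC3 = 0x1BEBC → wrap carry → 0xBEBD
One's-complement sum = 0xBEBD.
Checksum = ~0xBEBD & 0xFFFF = 0x4142.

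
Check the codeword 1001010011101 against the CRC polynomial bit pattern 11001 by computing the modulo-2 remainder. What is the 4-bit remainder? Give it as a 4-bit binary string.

0101

Modulo-2 division of 1001010011101 by 11001:
  pos 0: 10010 XOR 11001 = 01011
  pos 1: 10111 XOR 11001 = 01110
  pos 2: 11100 XOR 11001 = 00101
  pos 4: 10101 XOR 11001 = 01100
  pos 5: 11001 XOR 11001 = 00000
Remainder = 0101 (nonzero — an error is detected).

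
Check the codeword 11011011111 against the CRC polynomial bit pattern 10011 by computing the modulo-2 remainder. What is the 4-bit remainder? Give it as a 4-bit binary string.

Modulo-2 division of 11011011111 by 10011:
  pos 0: 11011 XOR 10011 = 01000
  pos 1: 10000 XOR 10011 = 00011
  pos 4: 11111 XOR 10011 = 01100
  pos 5: 11001 XOR 10011 = 01010
  pos 6: 10101 XOR 10011 = 00110
Remainder = 0110 (nonzero — an error is detected).

0110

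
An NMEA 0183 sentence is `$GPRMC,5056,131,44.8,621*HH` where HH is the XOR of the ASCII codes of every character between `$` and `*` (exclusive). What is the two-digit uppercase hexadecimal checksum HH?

XOR the ASCII codes of the payload characters:
  'G' = 0x47 → acc = 0x47
  'P' = 0x50 → acc = 0x17
  'R' = 0x52 → acc = 0x45
  'M' = 0x4D → acc = 0x08
  'C' = 0x43 → acc = 0x4B
  ',' = 0x2C → acc = 0x67
  '5' = 0x35 → acc = 0x52
  '0' = 0x30 → acc = 0x62
  '5' = 0x35 → acc = 0x57
  '6' = 0x36 → acc = 0x61
  ',' = 0x2C → acc = 0x4D
  '1' = 0x31 → acc = 0x7C
  '3' = 0x33 → acc = 0x4F
  '1' = 0x31 → acc = 0x7E
  ',' = 0x2C → acc = 0x52
  '4' = 0x34 → acc = 0x66
  '4' = 0x34 → acc = 0x52
  '.' = 0x2E → acc = 0x7C
  '8' = 0x38 → acc = 0x44
  ',' = 0x2C → acc = 0x68
  '6' = 0x36 → acc = 0x5E
  '2' = 0x32 → acc = 0x6C
  '1' = 0x31 → acc = 0x5D
Checksum = 0x5D.

5D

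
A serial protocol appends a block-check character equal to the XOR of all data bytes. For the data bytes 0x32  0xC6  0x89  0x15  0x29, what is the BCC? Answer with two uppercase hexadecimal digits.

41

XOR the bytes together:
  start with 0x32
  0x32 ⊕ 0xC6 = 0xF4
  0xF4 ⊕ 0x89 = 0x7D
  0x7D ⊕ 0x15 = 0x68
  0x68 ⊕ 0x29 = 0x41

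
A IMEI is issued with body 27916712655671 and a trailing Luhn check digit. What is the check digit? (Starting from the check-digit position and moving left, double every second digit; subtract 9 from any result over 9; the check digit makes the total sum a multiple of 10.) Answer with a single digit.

2

Partial digits right→left: 1 7 6 5 5 6 2 1 7 6 1 9 7 2
Double every second digit counting from the check-digit position (so the 1st, 3rd, 5th, ... of the partial from the right).
  doubled (with −9 where >9): 2 3 1 4 5 2 5 → sum 22
  kept as-is: 7 5 6 1 6 9 2 → sum 36
Total = 22 + 36 = 58.
Check digit = (10 − (58 mod 10)) mod 10 = 2.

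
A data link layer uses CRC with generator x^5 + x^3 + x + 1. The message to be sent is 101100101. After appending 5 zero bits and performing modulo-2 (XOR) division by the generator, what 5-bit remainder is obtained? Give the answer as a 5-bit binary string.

01101

Append 5 zeros: 10110010100000. Divide by 101011 (XOR where the leading bit is 1):
  pos 0: 101100 XOR 101011 = 000111
  pos 3: 111101 XOR 101011 = 010110
  pos 4: 101100 XOR 101011 = 000111
  pos 7: 111000 XOR 101011 = 010011
  pos 8: 100110 XOR 101011 = 001101
Remainder (last 5 bits) = 01101. This is the CRC / FCS.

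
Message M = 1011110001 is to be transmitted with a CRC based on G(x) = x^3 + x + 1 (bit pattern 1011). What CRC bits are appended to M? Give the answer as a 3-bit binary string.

Append 3 zeros: 1011110001000. Divide by 1011 (XOR where the leading bit is 1):
  pos 0: 1011 XOR 1011 = 0000
  pos 4: 1100 XOR 1011 = 0111
  pos 5: 1110 XOR 1011 = 0101
  pos 6: 1011 XOR 1011 = 0000
Remainder (last 3 bits) = 000. This is the CRC / FCS.

000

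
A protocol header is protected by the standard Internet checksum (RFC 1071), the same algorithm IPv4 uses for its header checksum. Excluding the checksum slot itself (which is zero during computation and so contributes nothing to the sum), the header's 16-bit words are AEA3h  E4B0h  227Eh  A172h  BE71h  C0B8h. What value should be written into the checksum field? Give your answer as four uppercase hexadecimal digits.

One's-complement addition (fold any carry out of bit 15 back into bit 0):
  0xAEA3 + 0xE4B0 = 0x19353 → wrap carry → 0x9354
  0x9354 + 0x227E = 0x0B5D2
  0xB5D2 + 0xA172 = 0x15744 → wrap carry → 0x5745
  0x5745 + 0xBE71 = 0x115B6 → wrap carry → 0x15B7
  0x15B7 + 0xC0B8 = 0x0D66F
One's-complement sum = 0xD66F.
Checksum = ~0xD66F & 0xFFFF = 0x2990.

2990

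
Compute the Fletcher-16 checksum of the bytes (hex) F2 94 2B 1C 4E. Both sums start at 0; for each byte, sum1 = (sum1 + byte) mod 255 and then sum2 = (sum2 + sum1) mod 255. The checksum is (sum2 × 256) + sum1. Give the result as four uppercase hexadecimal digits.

Running sums (mod 255):
  after byte 0 (F2): sum1=242, sum2=242
  after byte 1 (94): sum1=135, sum2=122
  after byte 2 (2B): sum1=178, sum2=45
  after byte 3 (1C): sum1=206, sum2=251
  after byte 4 (4E): sum1=29, sum2=25
Checksum = sum2·256 + sum1 = 25·256 + 29 = 6429 = 0x191D.

191D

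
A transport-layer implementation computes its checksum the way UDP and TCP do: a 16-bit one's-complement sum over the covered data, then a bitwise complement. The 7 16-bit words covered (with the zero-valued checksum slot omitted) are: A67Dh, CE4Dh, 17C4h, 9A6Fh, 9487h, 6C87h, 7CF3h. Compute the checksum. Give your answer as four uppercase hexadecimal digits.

5AFE

One's-complement addition (fold any carry out of bit 15 back into bit 0):
  0xA67D + 0xCE4D = 0x174CA → wrap carry → 0x74CB
  0x74CB + 0x17C4 = 0x08C8F
  0x8C8F + 0x9A6F = 0x126FE → wrap carry → 0x26FF
  0x26FF + 0x9487 = 0x0BB86
  0xBB86 + 0x6C87 = 0x1280D → wrap carry → 0x280E
  0x280E + 0x7CF3 = 0x0A501
One's-complement sum = 0xA501.
Checksum = ~0xA501 & 0xFFFF = 0x5AFE.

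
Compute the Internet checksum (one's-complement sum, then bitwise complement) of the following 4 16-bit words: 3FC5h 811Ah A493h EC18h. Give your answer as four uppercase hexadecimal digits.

One's-complement addition (fold any carry out of bit 15 back into bit 0):
  0x3FC5 + 0x811A = 0x0C0DF
  0xC0DF + 0xA493 = 0x16572 → wrap carry → 0x6573
  0x6573 + 0xEC18 = 0x1518B → wrap carry → 0x518C
One's-complement sum = 0x518C.
Checksum = ~0x518C & 0xFFFF = 0xAE73.

AE73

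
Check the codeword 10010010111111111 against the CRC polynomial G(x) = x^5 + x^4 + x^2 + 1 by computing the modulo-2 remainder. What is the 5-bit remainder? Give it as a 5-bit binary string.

00000

Modulo-2 division of 10010010111111111 by 110101:
  pos 0: 100100 XOR 110101 = 010001
  pos 1: 100011 XOR 110101 = 010110
  pos 2: 101100 XOR 110101 = 011001
  pos 3: 110011 XOR 110101 = 000110
  pos 6: 110111 XOR 110101 = 000010
  pos 10: 101111 XOR 110101 = 011010
  pos 11: 110101 XOR 110101 = 000000
Remainder = 00000 (zero — the frame passes the CRC check).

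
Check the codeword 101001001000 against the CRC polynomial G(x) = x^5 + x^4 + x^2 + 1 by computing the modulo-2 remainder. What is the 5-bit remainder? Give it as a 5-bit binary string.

00000

Modulo-2 division of 101001001000 by 110101:
  pos 0: 101001 XOR 110101 = 011100
  pos 1: 111000 XOR 110101 = 001101
  pos 3: 110101 XOR 110101 = 000000
Remainder = 00000 (zero — the frame passes the CRC check).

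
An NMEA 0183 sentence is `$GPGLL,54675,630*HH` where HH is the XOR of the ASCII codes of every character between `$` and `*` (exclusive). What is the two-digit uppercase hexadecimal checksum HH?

50

XOR the ASCII codes of the payload characters:
  'G' = 0x47 → acc = 0x47
  'P' = 0x50 → acc = 0x17
  'G' = 0x47 → acc = 0x50
  'L' = 0x4C → acc = 0x1C
  'L' = 0x4C → acc = 0x50
  ',' = 0x2C → acc = 0x7C
  '5' = 0x35 → acc = 0x49
  '4' = 0x34 → acc = 0x7D
  '6' = 0x36 → acc = 0x4B
  '7' = 0x37 → acc = 0x7C
  '5' = 0x35 → acc = 0x49
  ',' = 0x2C → acc = 0x65
  '6' = 0x36 → acc = 0x53
  '3' = 0x33 → acc = 0x60
  '0' = 0x30 → acc = 0x50
Checksum = 0x50.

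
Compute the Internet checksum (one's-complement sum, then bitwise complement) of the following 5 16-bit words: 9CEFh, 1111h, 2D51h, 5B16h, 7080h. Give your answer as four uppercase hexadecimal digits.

5917

One's-complement addition (fold any carry out of bit 15 back into bit 0):
  0x9CEF + 0x1111 = 0x0AE00
  0xAE00 + 0x2D51 = 0x0DB51
  0xDB51 + 0x5B16 = 0x13667 → wrap carry → 0x3668
  0x3668 + 0x7080 = 0x0A6E8
One's-complement sum = 0xA6E8.
Checksum = ~0xA6E8 & 0xFFFF = 0x5917.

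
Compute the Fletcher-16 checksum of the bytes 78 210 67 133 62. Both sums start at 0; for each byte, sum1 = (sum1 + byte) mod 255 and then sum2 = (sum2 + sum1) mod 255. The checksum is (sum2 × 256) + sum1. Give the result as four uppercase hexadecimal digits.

Running sums (mod 255):
  after byte 0 (78): sum1=78, sum2=78
  after byte 1 (210): sum1=33, sum2=111
  after byte 2 (67): sum1=100, sum2=211
  after byte 3 (133): sum1=233, sum2=189
  after byte 4 (62): sum1=40, sum2=229
Checksum = sum2·256 + sum1 = 229·256 + 40 = 58664 = 0xE528.

E528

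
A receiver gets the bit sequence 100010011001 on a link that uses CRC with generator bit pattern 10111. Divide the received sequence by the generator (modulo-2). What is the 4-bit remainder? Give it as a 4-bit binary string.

1000

Modulo-2 division of 100010011001 by 10111:
  pos 0: 10001 XOR 10111 = 00110
  pos 2: 11000 XOR 10111 = 01111
  pos 3: 11111 XOR 10111 = 01000
  pos 4: 10001 XOR 10111 = 00110
  pos 6: 11000 XOR 10111 = 01111
  pos 7: 11111 XOR 10111 = 01000
Remainder = 1000 (nonzero — an error is detected).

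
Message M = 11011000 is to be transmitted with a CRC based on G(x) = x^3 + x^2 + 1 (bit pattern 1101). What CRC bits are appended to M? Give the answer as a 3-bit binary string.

Append 3 zeros: 11011000000. Divide by 1101 (XOR where the leading bit is 1):
  pos 0: 1101 XOR 1101 = 0000
  pos 4: 1000 XOR 1101 = 0101
  pos 5: 1010 XOR 1101 = 0111
  pos 6: 1110 XOR 1101 = 0011
Remainder (last 3 bits) = 110. This is the CRC / FCS.

110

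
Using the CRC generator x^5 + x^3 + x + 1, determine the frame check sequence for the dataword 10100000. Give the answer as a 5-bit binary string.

Append 5 zeros: 1010000000000. Divide by 101011 (XOR where the leading bit is 1):
  pos 0: 101000 XOR 101011 = 000011
  pos 4: 110000 XOR 101011 = 011011
  pos 5: 110110 XOR 101011 = 011101
  pos 6: 111010 XOR 101011 = 010001
  pos 7: 100010 XOR 101011 = 001001
Remainder (last 5 bits) = 01001. This is the CRC / FCS.

01001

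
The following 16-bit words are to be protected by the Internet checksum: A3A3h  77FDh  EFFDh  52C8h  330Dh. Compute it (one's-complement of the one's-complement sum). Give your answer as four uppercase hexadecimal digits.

One's-complement addition (fold any carry out of bit 15 back into bit 0):
  0xA3A3 + 0x77FD = 0x11BA0 → wrap carry → 0x1BA1
  0x1BA1 + 0xEFFD = 0x10B9E → wrap carry → 0x0B9F
  0x0B9F + 0x52C8 = 0x05E67
  0x5E67 + 0x330D = 0x09174
One's-complement sum = 0x9174.
Checksum = ~0x9174 & 0xFFFF = 0x6E8B.

6E8B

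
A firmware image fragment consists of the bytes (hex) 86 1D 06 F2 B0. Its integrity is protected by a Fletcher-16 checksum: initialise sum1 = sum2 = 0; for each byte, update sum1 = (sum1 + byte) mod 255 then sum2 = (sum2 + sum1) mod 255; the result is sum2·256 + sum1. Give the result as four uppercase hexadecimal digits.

BD4D

Running sums (mod 255):
  after byte 0 (86): sum1=134, sum2=134
  after byte 1 (1D): sum1=163, sum2=42
  after byte 2 (06): sum1=169, sum2=211
  after byte 3 (F2): sum1=156, sum2=112
  after byte 4 (B0): sum1=77, sum2=189
Checksum = sum2·256 + sum1 = 189·256 + 77 = 48461 = 0xBD4D.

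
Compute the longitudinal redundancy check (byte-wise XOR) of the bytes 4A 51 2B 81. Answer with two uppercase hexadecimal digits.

B1

XOR the bytes together:
  start with 0x4A
  0x4A ⊕ 0x51 = 0x1B
  0x1B ⊕ 0x2B = 0x30
  0x30 ⊕ 0x81 = 0xB1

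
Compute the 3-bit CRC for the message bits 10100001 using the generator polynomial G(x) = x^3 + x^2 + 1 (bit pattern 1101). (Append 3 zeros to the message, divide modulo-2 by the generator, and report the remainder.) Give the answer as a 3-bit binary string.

Append 3 zeros: 10100001000. Divide by 1101 (XOR where the leading bit is 1):
  pos 0: 1010 XOR 1101 = 0111
  pos 1: 1110 XOR 1101 = 0011
  pos 3: 1100 XOR 1101 = 0001
  pos 6: 1100 XOR 1101 = 0001
Remainder (last 3 bits) = 010. This is the CRC / FCS.

010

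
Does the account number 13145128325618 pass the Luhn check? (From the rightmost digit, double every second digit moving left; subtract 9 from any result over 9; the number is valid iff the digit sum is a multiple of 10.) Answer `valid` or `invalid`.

From the right, keep odd positions and double even positions (subtract 9 from any doubled value over 9):
  doubled (positions 2,4,...): 2 1 6 4 1 2 2 → sum 18
  kept (positions 1,3,...): 8 6 2 8 1 4 3 → sum 32
Total = 50.
50 mod 10 = 0, so the number is valid.

valid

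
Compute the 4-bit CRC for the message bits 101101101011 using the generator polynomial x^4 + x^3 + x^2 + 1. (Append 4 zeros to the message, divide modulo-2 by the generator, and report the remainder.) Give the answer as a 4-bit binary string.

1100

Append 4 zeros: 1011011010110000. Divide by 11101 (XOR where the leading bit is 1):
  pos 0: 10110 XOR 11101 = 01011
  pos 1: 10111 XOR 11101 = 01010
  pos 2: 10101 XOR 11101 = 01000
  pos 3: 10000 XOR 11101 = 01101
  pos 4: 11011 XOR 11101 = 00110
  pos 6: 11001 XOR 11101 = 00100
  pos 8: 10010 XOR 11101 = 01111
  pos 9: 11110 XOR 11101 = 00011
Remainder (last 4 bits) = 1100. This is the CRC / FCS.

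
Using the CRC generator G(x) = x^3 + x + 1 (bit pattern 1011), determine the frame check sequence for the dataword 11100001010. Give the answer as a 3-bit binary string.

Append 3 zeros: 11100001010000. Divide by 1011 (XOR where the leading bit is 1):
  pos 0: 1110 XOR 1011 = 0101
  pos 1: 1010 XOR 1011 = 0001
  pos 4: 1001 XOR 1011 = 0010
  pos 6: 1001 XOR 1011 = 0010
  pos 8: 1000 XOR 1011 = 0011
  pos 10: 1100 XOR 1011 = 0111
Remainder (last 3 bits) = 111. This is the CRC / FCS.

111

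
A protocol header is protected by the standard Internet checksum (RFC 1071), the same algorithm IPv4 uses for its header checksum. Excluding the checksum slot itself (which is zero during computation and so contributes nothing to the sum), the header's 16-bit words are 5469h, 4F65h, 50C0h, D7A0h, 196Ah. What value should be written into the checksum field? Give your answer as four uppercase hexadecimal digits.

One's-complement addition (fold any carry out of bit 15 back into bit 0):
  0x5469 + 0x4F65 = 0x0A3CE
  0xA3CE + 0x50C0 = 0x0F48E
  0xF48E + 0xD7A0 = 0x1CC2E → wrap carry → 0xCC2F
  0xCC2F + 0x196A = 0x0E599
One's-complement sum = 0xE599.
Checksum = ~0xE599 & 0xFFFF = 0x1A66.

1A66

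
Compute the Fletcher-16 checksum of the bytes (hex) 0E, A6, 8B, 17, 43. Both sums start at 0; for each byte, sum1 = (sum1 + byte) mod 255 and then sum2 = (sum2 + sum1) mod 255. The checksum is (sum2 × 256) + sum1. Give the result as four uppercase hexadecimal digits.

Running sums (mod 255):
  after byte 0 (0E): sum1=14, sum2=14
  after byte 1 (A6): sum1=180, sum2=194
  after byte 2 (8B): sum1=64, sum2=3
  after byte 3 (17): sum1=87, sum2=90
  after byte 4 (43): sum1=154, sum2=244
Checksum = sum2·256 + sum1 = 244·256 + 154 = 62618 = 0xF49A.

F49A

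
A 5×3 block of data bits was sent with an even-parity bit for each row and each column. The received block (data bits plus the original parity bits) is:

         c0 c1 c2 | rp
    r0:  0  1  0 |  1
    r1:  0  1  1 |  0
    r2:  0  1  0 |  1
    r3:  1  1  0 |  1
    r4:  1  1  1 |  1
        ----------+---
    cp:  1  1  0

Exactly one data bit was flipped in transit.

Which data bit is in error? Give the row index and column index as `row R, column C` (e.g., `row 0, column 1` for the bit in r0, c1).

row 3, column 0

Recompute each row's even parity and compare to rp:
  r0: data parity 1, sent rp 1 → ok
  r1: data parity 0, sent rp 0 → ok
  r2: data parity 1, sent rp 1 → ok
  r3: data parity 0, sent rp 1 → mismatch
  r4: data parity 1, sent rp 1 → ok
Recompute each column's even parity and compare to cp:
  c0: data parity 0, sent cp 1 → mismatch
  c1: data parity 1, sent cp 1 → ok
  c2: data parity 0, sent cp 0 → ok
Exactly one row (r3) and one column (c0) fail → the flipped bit is at their intersection.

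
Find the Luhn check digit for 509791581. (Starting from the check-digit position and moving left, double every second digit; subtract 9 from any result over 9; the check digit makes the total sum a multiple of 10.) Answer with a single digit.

Partial digits right→left: 1 8 5 1 9 7 9 0 5
Double every second digit counting from the check-digit position (so the 1st, 3rd, 5th, ... of the partial from the right).
  doubled (with −9 where >9): 2 1 9 9 1 → sum 22
  kept as-is: 8 1 7 0 → sum 16
Total = 22 + 16 = 38.
Check digit = (10 − (38 mod 10)) mod 10 = 2.

2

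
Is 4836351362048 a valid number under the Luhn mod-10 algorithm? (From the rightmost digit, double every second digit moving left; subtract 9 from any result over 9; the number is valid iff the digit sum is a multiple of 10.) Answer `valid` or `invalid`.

From the right, keep odd positions and double even positions (subtract 9 from any doubled value over 9):
  doubled (positions 2,4,...): 8 4 6 1 3 7 → sum 29
  kept (positions 1,3,...): 8 0 6 1 3 3 4 → sum 25
Total = 54.
54 mod 10 = 4, so the number is invalid.

invalid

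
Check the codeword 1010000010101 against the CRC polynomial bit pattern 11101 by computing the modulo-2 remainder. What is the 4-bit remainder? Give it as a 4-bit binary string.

Modulo-2 division of 1010000010101 by 11101:
  pos 0: 10100 XOR 11101 = 01001
  pos 1: 10010 XOR 11101 = 01111
  pos 2: 11110 XOR 11101 = 00011
  pos 5: 11010 XOR 11101 = 00111
  pos 7: 11110 XOR 11101 = 00011
Remainder = 0111 (nonzero — an error is detected).

0111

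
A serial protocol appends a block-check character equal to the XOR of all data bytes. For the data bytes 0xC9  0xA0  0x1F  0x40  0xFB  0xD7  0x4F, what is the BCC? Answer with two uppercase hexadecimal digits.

XOR the bytes together:
  start with 0xC9
  0xC9 ⊕ 0xA0 = 0x69
  0x69 ⊕ 0x1F = 0x76
  0x76 ⊕ 0x40 = 0x36
  0x36 ⊕ 0xFB = 0xCD
  0xCD ⊕ 0xD7 = 0x1A
  0x1A ⊕ 0x4F = 0x55

55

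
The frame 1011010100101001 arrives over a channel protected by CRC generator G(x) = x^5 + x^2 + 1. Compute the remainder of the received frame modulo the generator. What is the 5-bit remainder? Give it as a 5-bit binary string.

11101

Modulo-2 division of 1011010100101001 by 100101:
  pos 0: 101101 XOR 100101 = 001000
  pos 2: 100001 XOR 100101 = 000100
  pos 5: 100001 XOR 100101 = 000100
  pos 8: 100010 XOR 100101 = 000111
Remainder = 11101 (nonzero — an error is detected).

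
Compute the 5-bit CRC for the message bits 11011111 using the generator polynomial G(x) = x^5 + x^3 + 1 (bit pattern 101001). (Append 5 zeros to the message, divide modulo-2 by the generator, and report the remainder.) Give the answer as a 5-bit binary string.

00000

Append 5 zeros: 1101111100000. Divide by 101001 (XOR where the leading bit is 1):
  pos 0: 110111 XOR 101001 = 011110
  pos 1: 111101 XOR 101001 = 010100
  pos 2: 101001 XOR 101001 = 000000
Remainder (last 5 bits) = 00000. This is the CRC / FCS.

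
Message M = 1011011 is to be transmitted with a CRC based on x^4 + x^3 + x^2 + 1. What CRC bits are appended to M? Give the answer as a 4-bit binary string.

Append 4 zeros: 10110110000. Divide by 11101 (XOR where the leading bit is 1):
  pos 0: 10110 XOR 11101 = 01011
  pos 1: 10111 XOR 11101 = 01010
  pos 2: 10101 XOR 11101 = 01000
  pos 3: 10000 XOR 11101 = 01101
  pos 4: 11010 XOR 11101 = 00111
  pos 6: 11100 XOR 11101 = 00001
Remainder (last 4 bits) = 0001. This is the CRC / FCS.

0001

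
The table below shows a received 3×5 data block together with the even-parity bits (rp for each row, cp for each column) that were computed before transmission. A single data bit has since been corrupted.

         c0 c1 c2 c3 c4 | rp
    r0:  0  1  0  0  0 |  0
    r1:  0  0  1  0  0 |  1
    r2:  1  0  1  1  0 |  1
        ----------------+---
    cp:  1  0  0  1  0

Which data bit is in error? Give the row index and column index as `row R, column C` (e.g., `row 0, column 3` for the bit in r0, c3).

row 0, column 1

Recompute each row's even parity and compare to rp:
  r0: data parity 1, sent rp 0 → mismatch
  r1: data parity 1, sent rp 1 → ok
  r2: data parity 1, sent rp 1 → ok
Recompute each column's even parity and compare to cp:
  c0: data parity 1, sent cp 1 → ok
  c1: data parity 1, sent cp 0 → mismatch
  c2: data parity 0, sent cp 0 → ok
  c3: data parity 1, sent cp 1 → ok
  c4: data parity 0, sent cp 0 → ok
Exactly one row (r0) and one column (c1) fail → the flipped bit is at their intersection.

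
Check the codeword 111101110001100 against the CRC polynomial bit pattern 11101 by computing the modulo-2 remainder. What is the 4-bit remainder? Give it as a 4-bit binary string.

Modulo-2 division of 111101110001100 by 11101:
  pos 0: 11110 XOR 11101 = 00011
  pos 3: 11111 XOR 11101 = 00010
  pos 6: 10000 XOR 11101 = 01101
  pos 7: 11011 XOR 11101 = 00110
  pos 9: 11010 XOR 11101 = 00111
Remainder = 1110 (nonzero — an error is detected).

1110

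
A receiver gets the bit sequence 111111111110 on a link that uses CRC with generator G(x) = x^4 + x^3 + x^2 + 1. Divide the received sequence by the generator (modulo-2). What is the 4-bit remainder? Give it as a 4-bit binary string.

Modulo-2 division of 111111111110 by 11101:
  pos 0: 11111 XOR 11101 = 00010
  pos 3: 10111 XOR 11101 = 01010
  pos 4: 10101 XOR 11101 = 01000
  pos 5: 10001 XOR 11101 = 01100
  pos 6: 11001 XOR 11101 = 00100
Remainder = 1000 (nonzero — an error is detected).

1000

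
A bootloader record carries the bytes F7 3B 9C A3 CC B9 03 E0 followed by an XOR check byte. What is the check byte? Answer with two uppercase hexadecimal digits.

65

XOR the bytes together:
  start with 0xF7
  0xF7 ⊕ 0x3B = 0xCC
  0xCC ⊕ 0x9C = 0x50
  0x50 ⊕ 0xA3 = 0xF3
  0xF3 ⊕ 0xCC = 0x3F
  0x3F ⊕ 0xB9 = 0x86
  0x86 ⊕ 0x03 = 0x85
  0x85 ⊕ 0xE0 = 0x65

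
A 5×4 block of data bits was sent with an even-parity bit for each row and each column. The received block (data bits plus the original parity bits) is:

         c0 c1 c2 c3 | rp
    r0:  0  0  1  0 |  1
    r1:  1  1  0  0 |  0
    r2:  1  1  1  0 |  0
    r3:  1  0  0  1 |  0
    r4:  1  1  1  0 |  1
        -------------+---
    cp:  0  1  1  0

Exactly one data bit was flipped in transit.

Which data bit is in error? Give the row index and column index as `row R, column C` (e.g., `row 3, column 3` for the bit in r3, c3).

row 2, column 3

Recompute each row's even parity and compare to rp:
  r0: data parity 1, sent rp 1 → ok
  r1: data parity 0, sent rp 0 → ok
  r2: data parity 1, sent rp 0 → mismatch
  r3: data parity 0, sent rp 0 → ok
  r4: data parity 1, sent rp 1 → ok
Recompute each column's even parity and compare to cp:
  c0: data parity 0, sent cp 0 → ok
  c1: data parity 1, sent cp 1 → ok
  c2: data parity 1, sent cp 1 → ok
  c3: data parity 1, sent cp 0 → mismatch
Exactly one row (r2) and one column (c3) fail → the flipped bit is at their intersection.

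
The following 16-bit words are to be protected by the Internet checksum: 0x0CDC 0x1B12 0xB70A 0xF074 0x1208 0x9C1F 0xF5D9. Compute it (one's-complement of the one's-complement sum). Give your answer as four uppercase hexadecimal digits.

8C90

One's-complement addition (fold any carry out of bit 15 back into bit 0):
  0x0CDC + 0x1B12 = 0x027EE
  0x27EE + 0xB70A = 0x0DEF8
  0xDEF8 + 0xF074 = 0x1CF6C → wrap carry → 0xCF6D
  0xCF6D + 0x1208 = 0x0E175
  0xE175 + 0x9C1F = 0x17D94 → wrap carry → 0x7D95
  0x7D95 + 0xF5D9 = 0x1736E → wrap carry → 0x736F
One's-complement sum = 0x736F.
Checksum = ~0x736F & 0xFFFF = 0x8C90.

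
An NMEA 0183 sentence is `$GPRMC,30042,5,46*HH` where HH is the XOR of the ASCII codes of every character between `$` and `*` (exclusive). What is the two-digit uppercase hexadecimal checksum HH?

XOR the ASCII codes of the payload characters:
  'G' = 0x47 → acc = 0x47
  'P' = 0x50 → acc = 0x17
  'R' = 0x52 → acc = 0x45
  'M' = 0x4D → acc = 0x08
  'C' = 0x43 → acc = 0x4B
  ',' = 0x2C → acc = 0x67
  '3' = 0x33 → acc = 0x54
  '0' = 0x30 → acc = 0x64
  '0' = 0x30 → acc = 0x54
  '4' = 0x34 → acc = 0x60
  '2' = 0x32 → acc = 0x52
  ',' = 0x2C → acc = 0x7E
  '5' = 0x35 → acc = 0x4B
  ',' = 0x2C → acc = 0x67
  '4' = 0x34 → acc = 0x53
  '6' = 0x36 → acc = 0x65
Checksum = 0x65.

65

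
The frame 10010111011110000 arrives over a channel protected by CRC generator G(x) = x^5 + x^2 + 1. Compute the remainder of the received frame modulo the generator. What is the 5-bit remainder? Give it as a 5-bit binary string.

Modulo-2 division of 10010111011110000 by 100101:
  pos 0: 100101 XOR 100101 = 000000
  pos 6: 110111 XOR 100101 = 010010
  pos 7: 100101 XOR 100101 = 000000
Remainder = 00000 (zero — the frame passes the CRC check).

00000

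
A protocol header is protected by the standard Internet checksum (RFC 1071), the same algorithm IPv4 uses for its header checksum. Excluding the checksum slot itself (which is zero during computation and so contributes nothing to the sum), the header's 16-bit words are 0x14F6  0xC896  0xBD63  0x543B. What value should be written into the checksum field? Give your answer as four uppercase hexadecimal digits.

One's-complement addition (fold any carry out of bit 15 back into bit 0):
  0x14F6 + 0xC896 = 0x0DD8C
  0xDD8C + 0xBD63 = 0x19AEF → wrap carry → 0x9AF0
  0x9AF0 + 0x543B = 0x0EF2B
One's-complement sum = 0xEF2B.
Checksum = ~0xEF2B & 0xFFFF = 0x10D4.

10D4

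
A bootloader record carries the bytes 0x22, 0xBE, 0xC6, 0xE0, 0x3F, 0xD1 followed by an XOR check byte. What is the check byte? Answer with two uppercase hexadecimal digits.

54

XOR the bytes together:
  start with 0x22
  0x22 ⊕ 0xBE = 0x9C
  0x9C ⊕ 0xC6 = 0x5A
  0x5A ⊕ 0xE0 = 0xBA
  0xBA ⊕ 0x3F = 0x85
  0x85 ⊕ 0xD1 = 0x54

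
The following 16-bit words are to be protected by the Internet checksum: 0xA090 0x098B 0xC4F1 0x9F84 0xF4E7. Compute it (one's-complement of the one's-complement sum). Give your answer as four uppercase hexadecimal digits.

FC85

One's-complement addition (fold any carry out of bit 15 back into bit 0):
  0xA090 + 0x098B = 0x0AA1B
  0xAA1B + 0xC4F1 = 0x16F0C → wrap carry → 0x6F0D
  0x6F0D + 0x9F84 = 0x10E91 → wrap carry → 0x0E92
  0x0E92 + 0xF4E7 = 0x10379 → wrap carry → 0x037A
One's-complement sum = 0x037A.
Checksum = ~0x037A & 0xFFFF = 0xFC85.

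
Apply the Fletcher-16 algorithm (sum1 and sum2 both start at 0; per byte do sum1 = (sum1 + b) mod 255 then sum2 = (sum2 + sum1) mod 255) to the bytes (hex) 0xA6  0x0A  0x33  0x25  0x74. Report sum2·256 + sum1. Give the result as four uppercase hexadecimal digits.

C17D

Running sums (mod 255):
  after byte 0 (0xA6): sum1=166, sum2=166
  after byte 1 (0x0A): sum1=176, sum2=87
  after byte 2 (0x33): sum1=227, sum2=59
  after byte 3 (0x25): sum1=9, sum2=68
  after byte 4 (0x74): sum1=125, sum2=193
Checksum = sum2·256 + sum1 = 193·256 + 125 = 49533 = 0xC17D.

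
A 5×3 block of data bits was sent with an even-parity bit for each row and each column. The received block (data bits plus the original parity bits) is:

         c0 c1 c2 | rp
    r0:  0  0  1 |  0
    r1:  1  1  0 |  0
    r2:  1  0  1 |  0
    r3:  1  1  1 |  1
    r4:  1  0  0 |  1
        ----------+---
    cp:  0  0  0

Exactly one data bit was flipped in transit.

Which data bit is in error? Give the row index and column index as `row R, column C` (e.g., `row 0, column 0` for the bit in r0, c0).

Recompute each row's even parity and compare to rp:
  r0: data parity 1, sent rp 0 → mismatch
  r1: data parity 0, sent rp 0 → ok
  r2: data parity 0, sent rp 0 → ok
  r3: data parity 1, sent rp 1 → ok
  r4: data parity 1, sent rp 1 → ok
Recompute each column's even parity and compare to cp:
  c0: data parity 0, sent cp 0 → ok
  c1: data parity 0, sent cp 0 → ok
  c2: data parity 1, sent cp 0 → mismatch
Exactly one row (r0) and one column (c2) fail → the flipped bit is at their intersection.

row 0, column 2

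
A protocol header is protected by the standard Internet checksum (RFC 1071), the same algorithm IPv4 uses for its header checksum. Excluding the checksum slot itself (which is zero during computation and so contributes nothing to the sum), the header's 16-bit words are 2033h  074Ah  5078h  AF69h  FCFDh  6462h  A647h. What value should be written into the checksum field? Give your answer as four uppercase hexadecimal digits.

One's-complement addition (fold any carry out of bit 15 back into bit 0):
  0x2033 + 0x074A = 0x0277D
  0x277D + 0x5078 = 0x077F5
  0x77F5 + 0xAF69 = 0x1275E → wrap carry → 0x275F
  0x275F + 0xFCFD = 0x1245C → wrap carry → 0x245D
  0x245D + 0x6462 = 0x088BF
  0x88BF + 0xA647 = 0x12F06 → wrap carry → 0x2F07
One's-complement sum = 0x2F07.
Checksum = ~0x2F07 & 0xFFFF = 0xD0F8.

D0F8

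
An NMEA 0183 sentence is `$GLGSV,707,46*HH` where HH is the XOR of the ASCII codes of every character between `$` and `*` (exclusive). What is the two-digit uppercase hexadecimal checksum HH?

XOR the ASCII codes of the payload characters:
  'G' = 0x47 → acc = 0x47
  'L' = 0x4C → acc = 0x0B
  'G' = 0x47 → acc = 0x4C
  'S' = 0x53 → acc = 0x1F
  'V' = 0x56 → acc = 0x49
  ',' = 0x2C → acc = 0x65
  '7' = 0x37 → acc = 0x52
  '0' = 0x30 → acc = 0x62
  '7' = 0x37 → acc = 0x55
  ',' = 0x2C → acc = 0x79
  '4' = 0x34 → acc = 0x4D
  '6' = 0x36 → acc = 0x7B
Checksum = 0x7B.

7B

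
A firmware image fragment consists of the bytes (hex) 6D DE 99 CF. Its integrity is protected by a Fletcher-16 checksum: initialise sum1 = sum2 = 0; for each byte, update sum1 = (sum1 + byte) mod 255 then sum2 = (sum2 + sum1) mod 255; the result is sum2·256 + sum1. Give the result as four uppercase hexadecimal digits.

55B5

Running sums (mod 255):
  after byte 0 (6D): sum1=109, sum2=109
  after byte 1 (DE): sum1=76, sum2=185
  after byte 2 (99): sum1=229, sum2=159
  after byte 3 (CF): sum1=181, sum2=85
Checksum = sum2·256 + sum1 = 85·256 + 181 = 21941 = 0x55B5.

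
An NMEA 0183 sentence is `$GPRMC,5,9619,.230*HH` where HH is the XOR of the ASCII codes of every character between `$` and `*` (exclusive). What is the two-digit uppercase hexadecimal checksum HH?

XOR the ASCII codes of the payload characters:
  'G' = 0x47 → acc = 0x47
  'P' = 0x50 → acc = 0x17
  'R' = 0x52 → acc = 0x45
  'M' = 0x4D → acc = 0x08
  'C' = 0x43 → acc = 0x4B
  ',' = 0x2C → acc = 0x67
  '5' = 0x35 → acc = 0x52
  ',' = 0x2C → acc = 0x7E
  '9' = 0x39 → acc = 0x47
  '6' = 0x36 → acc = 0x71
  '1' = 0x31 → acc = 0x40
  '9' = 0x39 → acc = 0x79
  ',' = 0x2C → acc = 0x55
  '.' = 0x2E → acc = 0x7B
  '2' = 0x32 → acc = 0x49
  '3' = 0x33 → acc = 0x7A
  '0' = 0x30 → acc = 0x4A
Checksum = 0x4A.

4A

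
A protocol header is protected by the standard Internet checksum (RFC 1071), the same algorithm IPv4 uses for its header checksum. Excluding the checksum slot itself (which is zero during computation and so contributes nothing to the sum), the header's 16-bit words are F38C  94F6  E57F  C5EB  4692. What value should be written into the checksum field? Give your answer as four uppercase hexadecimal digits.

857E

One's-complement addition (fold any carry out of bit 15 back into bit 0):
  0xF38C + 0x94F6 = 0x18882 → wrap carry → 0x8883
  0x8883 + 0xE57F = 0x16E02 → wrap carry → 0x6E03
  0x6E03 + 0xC5EB = 0x133EE → wrap carry → 0x33EF
  0x33EF + 0x4692 = 0x07A81
One's-complement sum = 0x7A81.
Checksum = ~0x7A81 & 0xFFFF = 0x857E.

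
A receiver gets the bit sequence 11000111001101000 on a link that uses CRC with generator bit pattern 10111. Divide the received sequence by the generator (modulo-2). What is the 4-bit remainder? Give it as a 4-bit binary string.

0000

Modulo-2 division of 11000111001101000 by 10111:
  pos 0: 11000 XOR 10111 = 01111
  pos 1: 11111 XOR 10111 = 01000
  pos 2: 10001 XOR 10111 = 00110
  pos 4: 11010 XOR 10111 = 01101
  pos 5: 11010 XOR 10111 = 01101
  pos 6: 11011 XOR 10111 = 01100
  pos 7: 11001 XOR 10111 = 01110
  pos 8: 11100 XOR 10111 = 01011
  pos 9: 10111 XOR 10111 = 00000
Remainder = 0000 (zero — the frame passes the CRC check).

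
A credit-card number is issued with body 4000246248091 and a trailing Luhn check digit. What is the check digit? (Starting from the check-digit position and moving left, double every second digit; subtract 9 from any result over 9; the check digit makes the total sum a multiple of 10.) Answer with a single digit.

Partial digits right→left: 1 9 0 8 4 2 6 4 2 0 0 0 4
Double every second digit counting from the check-digit position (so the 1st, 3rd, 5th, ... of the partial from the right).
  doubled (with −9 where >9): 2 0 8 3 4 0 8 → sum 25
  kept as-is: 9 8 2 4 0 0 → sum 23
Total = 25 + 23 = 48.
Check digit = (10 − (48 mod 10)) mod 10 = 2.

2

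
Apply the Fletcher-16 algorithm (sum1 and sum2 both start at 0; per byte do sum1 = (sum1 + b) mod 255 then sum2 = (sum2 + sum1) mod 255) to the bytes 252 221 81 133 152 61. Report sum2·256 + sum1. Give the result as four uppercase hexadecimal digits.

Running sums (mod 255):
  after byte 0 (252): sum1=252, sum2=252
  after byte 1 (221): sum1=218, sum2=215
  after byte 2 (81): sum1=44, sum2=4
  after byte 3 (133): sum1=177, sum2=181
  after byte 4 (152): sum1=74, sum2=0
  after byte 5 (61): sum1=135, sum2=135
Checksum = sum2·256 + sum1 = 135·256 + 135 = 34695 = 0x8787.

8787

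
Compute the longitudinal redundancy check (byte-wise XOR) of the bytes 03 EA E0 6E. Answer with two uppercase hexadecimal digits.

XOR the bytes together:
  start with 0x03
  0x03 ⊕ 0xEA = 0xE9
  0xE9 ⊕ 0xE0 = 0x09
  0x09 ⊕ 0x6E = 0x67

67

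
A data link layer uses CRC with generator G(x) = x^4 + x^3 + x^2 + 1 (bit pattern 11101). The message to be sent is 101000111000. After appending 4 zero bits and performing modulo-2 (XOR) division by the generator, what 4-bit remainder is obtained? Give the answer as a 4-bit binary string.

Append 4 zeros: 1010001110000000. Divide by 11101 (XOR where the leading bit is 1):
  pos 0: 10100 XOR 11101 = 01001
  pos 1: 10010 XOR 11101 = 01111
  pos 2: 11111 XOR 11101 = 00010
  pos 5: 10110 XOR 11101 = 01011
  pos 6: 10110 XOR 11101 = 01011
  pos 7: 10110 XOR 11101 = 01011
  pos 8: 10110 XOR 11101 = 01011
  pos 9: 10110 XOR 11101 = 01011
  pos 10: 10110 XOR 11101 = 01011
  pos 11: 10110 XOR 11101 = 01011
Remainder (last 4 bits) = 1011. This is the CRC / FCS.

1011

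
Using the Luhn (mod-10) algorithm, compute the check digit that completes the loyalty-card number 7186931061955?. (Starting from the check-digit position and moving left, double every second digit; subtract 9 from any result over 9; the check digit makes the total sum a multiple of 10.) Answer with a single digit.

8

Partial digits right→left: 5 5 9 1 6 0 1 3 9 6 8 1 7
Double every second digit counting from the check-digit position (so the 1st, 3rd, 5th, ... of the partial from the right).
  doubled (with −9 where >9): 1 9 3 2 9 7 5 → sum 36
  kept as-is: 5 1 0 3 6 1 → sum 16
Total = 36 + 16 = 52.
Check digit = (10 − (52 mod 10)) mod 10 = 8.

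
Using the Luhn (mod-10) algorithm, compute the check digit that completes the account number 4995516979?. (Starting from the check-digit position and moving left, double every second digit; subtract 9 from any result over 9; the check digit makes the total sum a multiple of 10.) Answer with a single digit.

Partial digits right→left: 9 7 9 6 1 5 5 9 9 4
Double every second digit counting from the check-digit position (so the 1st, 3rd, 5th, ... of the partial from the right).
  doubled (with −9 where >9): 9 9 2 1 9 → sum 30
  kept as-is: 7 6 5 9 4 → sum 31
Total = 30 + 31 = 61.
Check digit = (10 − (61 mod 10)) mod 10 = 9.

9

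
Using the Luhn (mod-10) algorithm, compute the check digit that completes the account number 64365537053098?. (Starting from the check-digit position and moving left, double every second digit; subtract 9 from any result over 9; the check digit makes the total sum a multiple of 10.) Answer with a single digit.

Partial digits right→left: 8 9 0 3 5 0 7 3 5 5 6 3 4 6
Double every second digit counting from the check-digit position (so the 1st, 3rd, 5th, ... of the partial from the right).
  doubled (with −9 where >9): 7 0 1 5 1 3 8 → sum 25
  kept as-is: 9 3 0 3 5 3 6 → sum 29
Total = 25 + 29 = 54.
Check digit = (10 − (54 mod 10)) mod 10 = 6.

6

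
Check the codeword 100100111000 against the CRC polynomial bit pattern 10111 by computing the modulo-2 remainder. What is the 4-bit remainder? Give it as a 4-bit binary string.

Modulo-2 division of 100100111000 by 10111:
  pos 0: 10010 XOR 10111 = 00101
  pos 2: 10101 XOR 10111 = 00010
  pos 5: 10110 XOR 10111 = 00001
Remainder = 0100 (nonzero — an error is detected).

0100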